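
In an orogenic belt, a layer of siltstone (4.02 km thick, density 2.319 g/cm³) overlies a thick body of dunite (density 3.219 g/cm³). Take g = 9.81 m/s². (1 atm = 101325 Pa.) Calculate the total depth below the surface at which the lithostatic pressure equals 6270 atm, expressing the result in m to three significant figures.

Pressure at base of upper layers: 2319×9.81×4020 = 9.145×10^7 Pa = 902.6 atm
Remaining pressure to be supplied by dunite: 6.353×10^8 − 9.145×10^7 = 5.439×10^8 Pa
Additional depth in dunite = 5.439×10^8 Pa / (3219 kg/m³ × 9.81 m/s²) = 17222 m
Total depth = 4020 m + 17222 m = 21242 m

21200 m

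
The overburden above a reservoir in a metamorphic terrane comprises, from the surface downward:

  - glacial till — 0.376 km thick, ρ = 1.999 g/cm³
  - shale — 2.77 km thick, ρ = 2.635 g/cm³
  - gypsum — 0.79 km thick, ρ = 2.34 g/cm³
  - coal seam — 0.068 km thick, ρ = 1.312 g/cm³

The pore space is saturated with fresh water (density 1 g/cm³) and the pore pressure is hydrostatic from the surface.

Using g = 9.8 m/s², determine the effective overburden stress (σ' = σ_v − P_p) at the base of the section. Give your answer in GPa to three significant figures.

Overburden (lithostatic) stress σ_v:
glacial till: 1999 kg/m³ × 9.8 m/s² × 376 m = 7.366×10^6 Pa = 7.366 MPa
shale: 2635 kg/m³ × 9.8 m/s² × 2770 m = 7.153×10^7 Pa = 71.53 MPa
gypsum: 2340 kg/m³ × 9.8 m/s² × 790 m = 1.812×10^7 Pa = 18.12 MPa
coal seam: 1312 kg/m³ × 9.8 m/s² × 68 m = 8.743×10^5 Pa = 0.8743 MPa
Total = 7.366 + 71.53 + 18.12 + 0.8743 = 97.886 MPa
Pore pressure P_p = 1000 kg/m³ × 9.8 m/s² × 4004 m = 3.924×10^7 Pa = 39.24 MPa
Effective stress σ' = σ_v − P_p = 97.89 − 39.24 = 58.647 MPa = 0.058647 GPa

0.0586 GPa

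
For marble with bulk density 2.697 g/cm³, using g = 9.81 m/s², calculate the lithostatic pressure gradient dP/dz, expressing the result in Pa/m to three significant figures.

26500 Pa/m

dP/dz = ρg = 2697 kg/m³ × 9.81 m/s² = 26458 Pa/m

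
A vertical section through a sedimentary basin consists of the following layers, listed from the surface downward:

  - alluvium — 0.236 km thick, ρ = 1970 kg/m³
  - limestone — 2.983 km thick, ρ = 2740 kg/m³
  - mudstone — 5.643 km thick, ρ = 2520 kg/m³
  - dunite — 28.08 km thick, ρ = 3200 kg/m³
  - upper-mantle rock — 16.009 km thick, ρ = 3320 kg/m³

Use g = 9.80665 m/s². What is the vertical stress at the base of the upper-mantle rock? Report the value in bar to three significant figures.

16300 bar

alluvium: 1970 kg/m³ × 9.80665 m/s² × 236 m = 4.559×10^6 Pa = 45.59 bar
limestone: 2740 kg/m³ × 9.80665 m/s² × 2983 m = 8.015×10^7 Pa = 801.5 bar
mudstone: 2520 kg/m³ × 9.80665 m/s² × 5643 m = 1.395×10^8 Pa = 1395 bar
dunite: 3200 kg/m³ × 9.80665 m/s² × 28080 m = 8.812×10^8 Pa = 8812 bar
upper-mantle rock: 3320 kg/m³ × 9.80665 m/s² × 16009 m = 5.212×10^8 Pa = 5212 bar
Total = 45.59 + 801.5 + 1395 + 8812 + 5212 = 16266 bar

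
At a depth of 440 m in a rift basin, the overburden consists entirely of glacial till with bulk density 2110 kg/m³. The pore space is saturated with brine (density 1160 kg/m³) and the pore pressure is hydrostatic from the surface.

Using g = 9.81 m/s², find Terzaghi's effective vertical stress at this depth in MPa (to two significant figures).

4.1 MPa

Overburden (lithostatic) stress σ_v:
glacial till: 2110 kg/m³ × 9.81 m/s² × 440 m = 9.108×10^6 Pa = 9.108 MPa
Pore pressure P_p = 1160 kg/m³ × 9.81 m/s² × 440 m = 5.007×10^6 Pa = 5.007 MPa
Effective stress σ' = σ_v − P_p = 9.108 − 5.007 = 4.1006 MPa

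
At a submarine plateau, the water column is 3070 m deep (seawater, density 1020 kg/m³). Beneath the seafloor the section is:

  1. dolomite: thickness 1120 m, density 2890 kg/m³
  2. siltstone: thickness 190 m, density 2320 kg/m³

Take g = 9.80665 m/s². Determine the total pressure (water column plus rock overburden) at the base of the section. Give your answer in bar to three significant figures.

seawater: 1020 kg/m³ × 9.80665 m/s² × 3070 m = 3.071×10^7 Pa = 307.1 bar
dolomite: 2890 kg/m³ × 9.80665 m/s² × 1120 m = 3.174×10^7 Pa = 317.4 bar
siltstone: 2320 kg/m³ × 9.80665 m/s² × 190 m = 4.323×10^6 Pa = 43.23 bar
Total = 307.1 + 317.4 + 43.23 = 667.73 bar

668 bar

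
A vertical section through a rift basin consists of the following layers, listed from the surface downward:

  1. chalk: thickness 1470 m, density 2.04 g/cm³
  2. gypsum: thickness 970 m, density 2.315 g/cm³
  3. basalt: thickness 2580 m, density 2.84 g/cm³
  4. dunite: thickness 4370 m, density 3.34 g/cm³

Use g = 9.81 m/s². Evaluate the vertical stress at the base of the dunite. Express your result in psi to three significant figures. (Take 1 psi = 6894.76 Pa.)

38700 psi

chalk: 2040 kg/m³ × 9.81 m/s² × 1470 m = 2.942×10^7 Pa = 4267 psi
gypsum: 2315 kg/m³ × 9.81 m/s² × 970 m = 2.203×10^7 Pa = 3195 psi
basalt: 2840 kg/m³ × 9.81 m/s² × 2580 m = 7.188×10^7 Pa = 10425 psi
dunite: 3340 kg/m³ × 9.81 m/s² × 4370 m = 1.432×10^8 Pa = 20767 psi
Total = 4267 + 3195 + 10425 + 20767 = 38654 psi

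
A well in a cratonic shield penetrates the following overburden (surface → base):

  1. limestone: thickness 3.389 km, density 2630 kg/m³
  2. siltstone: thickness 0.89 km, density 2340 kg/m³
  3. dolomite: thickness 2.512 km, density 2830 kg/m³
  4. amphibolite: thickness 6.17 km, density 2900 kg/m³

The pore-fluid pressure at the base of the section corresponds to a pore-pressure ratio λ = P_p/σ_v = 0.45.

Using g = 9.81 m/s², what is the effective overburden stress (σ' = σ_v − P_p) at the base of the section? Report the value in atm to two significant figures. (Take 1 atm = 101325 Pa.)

Overburden (lithostatic) stress σ_v:
limestone: 2630 kg/m³ × 9.81 m/s² × 3389 m = 8.744×10^7 Pa = 87.44 MPa
siltstone: 2340 kg/m³ × 9.81 m/s² × 890 m = 2.043×10^7 Pa = 20.43 MPa
dolomite: 2830 kg/m³ × 9.81 m/s² × 2512 m = 6.974×10^7 Pa = 69.74 MPa
amphibolite: 2900 kg/m³ × 9.81 m/s² × 6170 m = 1.755×10^8 Pa = 175.5 MPa
Total = 87.44 + 20.43 + 69.74 + 175.5 = 353.14 MPa
Pore pressure P_p = λ·σ_v = 0.45 × 353.1 MPa = 158.9 MPa
Effective stress σ' = σ_v − P_p = 353.1 − 158.9 = 194.23 MPa = 1916.9 atm

1900 atm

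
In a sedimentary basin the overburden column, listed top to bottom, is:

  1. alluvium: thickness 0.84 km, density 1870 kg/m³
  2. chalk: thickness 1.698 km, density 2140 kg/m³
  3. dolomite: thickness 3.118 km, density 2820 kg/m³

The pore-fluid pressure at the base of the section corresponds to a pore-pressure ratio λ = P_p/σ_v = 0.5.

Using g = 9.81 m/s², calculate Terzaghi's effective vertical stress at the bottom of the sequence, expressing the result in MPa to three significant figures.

Overburden (lithostatic) stress σ_v:
alluvium: 1870 kg/m³ × 9.81 m/s² × 840 m = 1.541×10^7 Pa = 15.41 MPa
chalk: 2140 kg/m³ × 9.81 m/s² × 1698 m = 3.565×10^7 Pa = 35.65 MPa
dolomite: 2820 kg/m³ × 9.81 m/s² × 3118 m = 8.626×10^7 Pa = 86.26 MPa
Total = 15.41 + 35.65 + 86.26 = 137.31 MPa
Pore pressure P_p = λ·σ_v = 0.5 × 137.3 MPa = 68.66 MPa
Effective stress σ' = σ_v − P_p = 137.3 − 68.66 = 68.657 MPa

68.7 MPa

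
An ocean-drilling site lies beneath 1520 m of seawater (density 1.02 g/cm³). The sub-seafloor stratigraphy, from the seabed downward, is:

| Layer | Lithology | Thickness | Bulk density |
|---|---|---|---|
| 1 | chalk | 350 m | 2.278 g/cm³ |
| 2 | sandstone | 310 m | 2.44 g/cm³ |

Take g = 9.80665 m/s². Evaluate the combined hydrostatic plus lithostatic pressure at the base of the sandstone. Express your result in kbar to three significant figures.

seawater: 1020 kg/m³ × 9.80665 m/s² × 1520 m = 1.520×10^7 Pa = 0.1520 kbar
chalk: 2278 kg/m³ × 9.80665 m/s² × 350 m = 7.819×10^6 Pa = 0.07819 kbar
sandstone: 2440 kg/m³ × 9.80665 m/s² × 310 m = 7.418×10^6 Pa = 0.07418 kbar
Total = 0.1520 + 0.07819 + 0.07418 = 0.30441 kbar

0.304 kbar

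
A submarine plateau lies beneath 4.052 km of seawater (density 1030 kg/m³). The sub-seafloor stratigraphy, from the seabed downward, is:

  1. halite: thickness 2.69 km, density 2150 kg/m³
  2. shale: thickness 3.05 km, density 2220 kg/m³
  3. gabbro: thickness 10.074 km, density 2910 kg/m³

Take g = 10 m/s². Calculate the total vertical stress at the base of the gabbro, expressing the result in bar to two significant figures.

4600 bar

seawater: 1030 kg/m³ × 10 m/s² × 4052 m = 4.174×10^7 Pa = 417.4 bar
halite: 2150 kg/m³ × 10 m/s² × 2690 m = 5.784×10^7 Pa = 578.4 bar
shale: 2220 kg/m³ × 10 m/s² × 3050 m = 6.771×10^7 Pa = 677.1 bar
gabbro: 2910 kg/m³ × 10 m/s² × 10074 m = 2.932×10^8 Pa = 2932 bar
Total = 417.4 + 578.4 + 677.1 + 2932 = 4604.3 bar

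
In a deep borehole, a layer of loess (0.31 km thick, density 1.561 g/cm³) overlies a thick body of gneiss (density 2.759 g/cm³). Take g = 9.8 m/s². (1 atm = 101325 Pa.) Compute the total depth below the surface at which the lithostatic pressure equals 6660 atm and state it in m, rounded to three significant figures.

25100 m

Pressure at base of upper layers: 1561×9.8×310 = 4.742×10^6 Pa = 46.80 atm
Remaining pressure to be supplied by gneiss: 6.748×10^8 − 4.742×10^6 = 6.701×10^8 Pa
Additional depth in gneiss = 6.701×10^8 Pa / (2759 kg/m³ × 9.8 m/s²) = 24783 m
Total depth = 310 m + 24783 m = 25093 m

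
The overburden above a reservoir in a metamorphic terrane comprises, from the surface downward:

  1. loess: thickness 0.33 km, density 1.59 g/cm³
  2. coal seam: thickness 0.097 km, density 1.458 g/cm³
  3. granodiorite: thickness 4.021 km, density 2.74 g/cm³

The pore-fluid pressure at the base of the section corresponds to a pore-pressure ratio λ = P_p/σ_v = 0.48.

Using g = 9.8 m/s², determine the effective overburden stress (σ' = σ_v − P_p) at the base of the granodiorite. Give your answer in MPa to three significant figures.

Overburden (lithostatic) stress σ_v:
loess: 1590 kg/m³ × 9.8 m/s² × 330 m = 5.142×10^6 Pa = 5.142 MPa
coal seam: 1458 kg/m³ × 9.8 m/s² × 97 m = 1.386×10^6 Pa = 1.386 MPa
granodiorite: 2740 kg/m³ × 9.8 m/s² × 4021 m = 1.080×10^8 Pa = 108.0 MPa
Total = 5.142 + 1.386 + 108.0 = 114.50 MPa
Pore pressure P_p = λ·σ_v = 0.48 × 114.5 MPa = 54.96 MPa
Effective stress σ' = σ_v − P_p = 114.5 − 54.96 = 59.540 MPa

59.5 MPa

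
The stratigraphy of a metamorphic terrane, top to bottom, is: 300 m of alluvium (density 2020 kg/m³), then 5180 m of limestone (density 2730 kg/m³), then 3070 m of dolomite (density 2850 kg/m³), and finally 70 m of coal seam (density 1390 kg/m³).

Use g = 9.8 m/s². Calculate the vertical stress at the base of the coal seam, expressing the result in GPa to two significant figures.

0.23 GPa

alluvium: 2020 kg/m³ × 9.8 m/s² × 300 m = 5.939×10^6 Pa = 5.939×10^-3 GPa
limestone: 2730 kg/m³ × 9.8 m/s² × 5180 m = 1.386×10^8 Pa = 0.1386 GPa
dolomite: 2850 kg/m³ × 9.8 m/s² × 3070 m = 8.575×10^7 Pa = 0.08575 GPa
coal seam: 1390 kg/m³ × 9.8 m/s² × 70 m = 9.535×10^5 Pa = 9.535×10^-4 GPa
Total = 5.939×10^-3 + 0.1386 + 0.08575 + 9.535×10^-4 = 0.23122 GPa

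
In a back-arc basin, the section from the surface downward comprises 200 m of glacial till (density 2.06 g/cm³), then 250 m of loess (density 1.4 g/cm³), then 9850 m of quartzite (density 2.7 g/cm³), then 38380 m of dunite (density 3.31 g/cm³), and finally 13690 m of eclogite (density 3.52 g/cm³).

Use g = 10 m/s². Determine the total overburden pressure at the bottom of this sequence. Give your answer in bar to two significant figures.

20000 bar

glacial till: 2060 kg/m³ × 10 m/s² × 200 m = 4.120×10^6 Pa = 41.20 bar
loess: 1400 kg/m³ × 10 m/s² × 250 m = 3.500×10^6 Pa = 35.00 bar
quartzite: 2700 kg/m³ × 10 m/s² × 9850 m = 2.659×10^8 Pa = 2660 bar
dunite: 3310 kg/m³ × 10 m/s² × 38380 m = 1.270×10^9 Pa = 12704 bar
eclogite: 3520 kg/m³ × 10 m/s² × 13690 m = 4.819×10^8 Pa = 4819 bar
Total = 41.20 + 35.00 + 2660 + 12704 + 4819 = 20258 bar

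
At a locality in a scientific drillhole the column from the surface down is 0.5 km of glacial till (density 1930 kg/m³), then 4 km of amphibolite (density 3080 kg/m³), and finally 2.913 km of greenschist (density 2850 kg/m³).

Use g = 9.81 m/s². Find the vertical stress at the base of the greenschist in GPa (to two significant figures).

0.21 GPa

glacial till: 1930 kg/m³ × 9.81 m/s² × 500 m = 9.467×10^6 Pa = 9.467×10^-3 GPa
amphibolite: 3080 kg/m³ × 9.81 m/s² × 4000 m = 1.209×10^8 Pa = 0.1209 GPa
greenschist: 2850 kg/m³ × 9.81 m/s² × 2913 m = 8.144×10^7 Pa = 0.08144 GPa
Total = 9.467×10^-3 + 0.1209 + 0.08144 = 0.21177 GPa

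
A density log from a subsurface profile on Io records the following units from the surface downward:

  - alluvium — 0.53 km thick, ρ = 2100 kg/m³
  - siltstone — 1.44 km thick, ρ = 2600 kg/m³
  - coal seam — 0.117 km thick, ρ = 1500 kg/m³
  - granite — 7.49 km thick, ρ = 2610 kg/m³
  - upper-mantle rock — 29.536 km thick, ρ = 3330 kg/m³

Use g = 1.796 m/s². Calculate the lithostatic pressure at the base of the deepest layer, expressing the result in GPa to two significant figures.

alluvium: 2100 kg/m³ × 1.796 m/s² × 530 m = 1.999×10^6 Pa = 1.999×10^-3 GPa
siltstone: 2600 kg/m³ × 1.796 m/s² × 1440 m = 6.724×10^6 Pa = 6.724×10^-3 GPa
coal seam: 1500 kg/m³ × 1.796 m/s² × 117 m = 3.152×10^5 Pa = 3.152×10^-4 GPa
granite: 2610 kg/m³ × 1.796 m/s² × 7490 m = 3.511×10^7 Pa = 0.03511 GPa
upper-mantle rock: 3330 kg/m³ × 1.796 m/s² × 29536 m = 1.766×10^8 Pa = 0.1766 GPa
Total = 1.999×10^-3 + 6.724×10^-3 + 3.152×10^-4 + 0.03511 + 0.1766 = 0.22079 GPa

0.22 GPa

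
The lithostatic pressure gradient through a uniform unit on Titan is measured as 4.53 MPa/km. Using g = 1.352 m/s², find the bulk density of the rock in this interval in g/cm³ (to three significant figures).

3.35 g/cm³

ρ = (dP/dz)/g = 4.53 MPa/km / 1.352 m/s² = 4530.0 Pa/m / 1.352 m/s² = 3350.6 kg/m³
= 3.351 g/cm³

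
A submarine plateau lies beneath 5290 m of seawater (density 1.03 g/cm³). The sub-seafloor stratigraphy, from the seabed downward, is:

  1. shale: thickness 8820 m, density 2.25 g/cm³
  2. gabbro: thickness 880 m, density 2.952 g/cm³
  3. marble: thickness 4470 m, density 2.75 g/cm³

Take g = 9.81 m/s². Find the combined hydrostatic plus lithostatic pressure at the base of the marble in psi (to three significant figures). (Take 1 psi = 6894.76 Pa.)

57200 psi

seawater: 1030 kg/m³ × 9.81 m/s² × 5290 m = 5.345×10^7 Pa = 7753 psi
shale: 2250 kg/m³ × 9.81 m/s² × 8820 m = 1.947×10^8 Pa = 28236 psi
gabbro: 2952 kg/m³ × 9.81 m/s² × 880 m = 2.548×10^7 Pa = 3696 psi
marble: 2750 kg/m³ × 9.81 m/s² × 4470 m = 1.206×10^8 Pa = 17490 psi
Total = 7753 + 28236 + 3696 + 17490 = 57175 psi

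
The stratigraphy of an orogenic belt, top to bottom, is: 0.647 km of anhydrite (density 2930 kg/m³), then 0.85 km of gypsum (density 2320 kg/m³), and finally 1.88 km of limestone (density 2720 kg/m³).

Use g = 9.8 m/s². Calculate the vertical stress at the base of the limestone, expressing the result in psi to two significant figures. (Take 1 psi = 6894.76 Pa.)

anhydrite: 2930 kg/m³ × 9.8 m/s² × 647 m = 1.858×10^7 Pa = 2695 psi
gypsum: 2320 kg/m³ × 9.8 m/s² × 850 m = 1.933×10^7 Pa = 2803 psi
limestone: 2720 kg/m³ × 9.8 m/s² × 1880 m = 5.011×10^7 Pa = 7268 psi
Total = 2695 + 2803 + 7268 = 12766 psi

13000 psi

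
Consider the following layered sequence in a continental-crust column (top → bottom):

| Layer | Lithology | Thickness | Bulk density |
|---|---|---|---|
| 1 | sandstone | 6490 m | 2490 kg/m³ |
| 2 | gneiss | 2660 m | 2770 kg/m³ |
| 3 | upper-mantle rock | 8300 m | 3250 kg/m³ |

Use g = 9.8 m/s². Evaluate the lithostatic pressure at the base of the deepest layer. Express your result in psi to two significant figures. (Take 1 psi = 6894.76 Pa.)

72000 psi

sandstone: 2490 kg/m³ × 9.8 m/s² × 6490 m = 1.584×10^8 Pa = 22969 psi
gneiss: 2770 kg/m³ × 9.8 m/s² × 2660 m = 7.221×10^7 Pa = 10473 psi
upper-mantle rock: 3250 kg/m³ × 9.8 m/s² × 8300 m = 2.644×10^8 Pa = 38341 psi
Total = 22969 + 10473 + 38341 = 71784 psi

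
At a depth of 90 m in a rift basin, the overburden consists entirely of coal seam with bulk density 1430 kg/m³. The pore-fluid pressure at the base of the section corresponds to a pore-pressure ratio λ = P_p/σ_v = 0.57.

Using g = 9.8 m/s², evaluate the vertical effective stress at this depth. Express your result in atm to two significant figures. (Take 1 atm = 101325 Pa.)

Overburden (lithostatic) stress σ_v:
coal seam: 1430 kg/m³ × 9.8 m/s² × 90 m = 1.261×10^6 Pa = 1.261 MPa
Pore pressure P_p = λ·σ_v = 0.57 × 1.261 MPa = 0.7189 MPa
Effective stress σ' = σ_v − P_p = 1.261 − 0.7189 = 0.54234 MPa = 5.3525 atm

5.4 atm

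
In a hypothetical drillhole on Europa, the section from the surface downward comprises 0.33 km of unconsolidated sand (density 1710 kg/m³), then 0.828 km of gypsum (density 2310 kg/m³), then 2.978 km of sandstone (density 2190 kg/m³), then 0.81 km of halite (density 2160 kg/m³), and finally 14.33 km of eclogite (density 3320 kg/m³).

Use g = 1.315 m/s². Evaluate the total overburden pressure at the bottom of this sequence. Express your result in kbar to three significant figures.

0.767 kbar

unconsolidated sand: 1710 kg/m³ × 1.315 m/s² × 330 m = 7.421×10^5 Pa = 7.421×10^-3 kbar
gypsum: 2310 kg/m³ × 1.315 m/s² × 828 m = 2.515×10^6 Pa = 0.02515 kbar
sandstone: 2190 kg/m³ × 1.315 m/s² × 2978 m = 8.576×10^6 Pa = 0.08576 kbar
halite: 2160 kg/m³ × 1.315 m/s² × 810 m = 2.301×10^6 Pa = 0.02301 kbar
eclogite: 3320 kg/m³ × 1.315 m/s² × 14330 m = 6.256×10^7 Pa = 0.6256 kbar
Total = 7.421×10^-3 + 0.02515 + 0.08576 + 0.02301 + 0.6256 = 0.76696 kbar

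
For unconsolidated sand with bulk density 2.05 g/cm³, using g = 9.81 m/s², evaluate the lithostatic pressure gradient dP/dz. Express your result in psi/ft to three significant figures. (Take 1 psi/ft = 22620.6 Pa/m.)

dP/dz = ρg = 2050 kg/m³ × 9.81 m/s² = 20110 Pa/m
= 20110 Pa/m × (1 psi/ft / 22621 Pa/m) = 0.88904 psi/ft

0.889 psi/ft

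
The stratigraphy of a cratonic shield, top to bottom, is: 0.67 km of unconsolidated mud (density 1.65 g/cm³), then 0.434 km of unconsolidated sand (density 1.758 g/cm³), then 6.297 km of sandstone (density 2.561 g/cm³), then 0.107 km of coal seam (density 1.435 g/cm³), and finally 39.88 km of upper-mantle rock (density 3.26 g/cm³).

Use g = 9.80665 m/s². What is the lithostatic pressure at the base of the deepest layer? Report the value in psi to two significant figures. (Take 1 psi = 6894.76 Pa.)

210000 psi

unconsolidated mud: 1650 kg/m³ × 9.80665 m/s² × 670 m = 1.084×10^7 Pa = 1572 psi
unconsolidated sand: 1758 kg/m³ × 9.80665 m/s² × 434 m = 7.482×10^6 Pa = 1085 psi
sandstone: 2561 kg/m³ × 9.80665 m/s² × 6297 m = 1.581×10^8 Pa = 22937 psi
coal seam: 1435 kg/m³ × 9.80665 m/s² × 107 m = 1.506×10^6 Pa = 218.4 psi
upper-mantle rock: 3260 kg/m³ × 9.80665 m/s² × 39880 m = 1.275×10^9 Pa = 1.849×10^5 psi
Total = 1572 + 1085 + 22937 + 218.4 + 1.849×10^5 = 2.1073×10^5 psi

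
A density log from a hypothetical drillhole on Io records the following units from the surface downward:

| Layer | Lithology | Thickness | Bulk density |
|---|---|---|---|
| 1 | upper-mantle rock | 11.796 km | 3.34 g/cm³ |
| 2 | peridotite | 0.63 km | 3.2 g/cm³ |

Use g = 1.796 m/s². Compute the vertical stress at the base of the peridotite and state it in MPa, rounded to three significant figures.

74.4 MPa

upper-mantle rock: 3340 kg/m³ × 1.796 m/s² × 11796 m = 7.076×10^7 Pa = 70.76 MPa
peridotite: 3200 kg/m³ × 1.796 m/s² × 630 m = 3.621×10^6 Pa = 3.621 MPa
Total = 70.76 + 3.621 = 74.381 MPa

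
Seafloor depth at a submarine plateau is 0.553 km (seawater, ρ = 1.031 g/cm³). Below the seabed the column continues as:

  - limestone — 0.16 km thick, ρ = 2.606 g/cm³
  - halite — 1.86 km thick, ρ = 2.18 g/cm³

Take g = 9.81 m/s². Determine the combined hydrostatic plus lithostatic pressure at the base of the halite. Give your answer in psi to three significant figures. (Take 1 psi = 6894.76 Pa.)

seawater: 1031 kg/m³ × 9.81 m/s² × 553 m = 5.593×10^6 Pa = 811.2 psi
limestone: 2606 kg/m³ × 9.81 m/s² × 160 m = 4.090×10^6 Pa = 593.3 psi
halite: 2180 kg/m³ × 9.81 m/s² × 1860 m = 3.978×10^7 Pa = 5769 psi
Total = 811.2 + 593.3 + 5769 = 7173.7 psi

7170 psi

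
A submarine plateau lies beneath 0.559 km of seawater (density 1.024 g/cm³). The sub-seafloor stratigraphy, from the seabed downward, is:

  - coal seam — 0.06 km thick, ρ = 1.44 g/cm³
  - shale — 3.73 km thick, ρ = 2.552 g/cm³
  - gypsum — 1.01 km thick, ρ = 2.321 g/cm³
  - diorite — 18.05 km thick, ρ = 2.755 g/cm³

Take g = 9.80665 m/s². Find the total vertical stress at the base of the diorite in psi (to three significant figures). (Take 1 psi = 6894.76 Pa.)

seawater: 1024 kg/m³ × 9.80665 m/s² × 559 m = 5.613×10^6 Pa = 814.2 psi
coal seam: 1440 kg/m³ × 9.80665 m/s² × 60 m = 8.473×10^5 Pa = 122.9 psi
shale: 2552 kg/m³ × 9.80665 m/s² × 3730 m = 9.335×10^7 Pa = 13539 psi
gypsum: 2321 kg/m³ × 9.80665 m/s² × 1010 m = 2.299×10^7 Pa = 3334 psi
diorite: 2755 kg/m³ × 9.80665 m/s² × 18050 m = 4.877×10^8 Pa = 70729 psi
Total = 814.2 + 122.9 + 13539 + 3334 + 70729 = 88540 psi

88500 psi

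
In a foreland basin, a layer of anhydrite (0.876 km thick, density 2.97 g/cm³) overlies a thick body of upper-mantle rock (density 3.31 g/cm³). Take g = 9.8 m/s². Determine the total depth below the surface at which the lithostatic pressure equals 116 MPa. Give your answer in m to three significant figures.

3670 m

Pressure at base of upper layers: 2970×9.8×876 = 2.550×10^7 Pa = 25.50 MPa
Remaining pressure to be supplied by upper-mantle rock: 1.160×10^8 − 2.550×10^7 = 9.050×10^7 Pa
Additional depth in upper-mantle rock = 9.050×10^7 Pa / (3310 kg/m³ × 9.8 m/s²) = 2790.0 m
Total depth = 876 m + 2790.0 m = 3666.0 m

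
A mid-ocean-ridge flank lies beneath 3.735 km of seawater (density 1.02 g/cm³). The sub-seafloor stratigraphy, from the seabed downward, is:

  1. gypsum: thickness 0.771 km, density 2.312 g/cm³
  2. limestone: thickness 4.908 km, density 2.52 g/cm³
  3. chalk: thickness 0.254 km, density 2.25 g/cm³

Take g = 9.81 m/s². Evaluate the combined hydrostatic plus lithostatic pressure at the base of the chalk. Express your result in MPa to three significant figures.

182 MPa

seawater: 1020 kg/m³ × 9.81 m/s² × 3735 m = 3.737×10^7 Pa = 37.37 MPa
gypsum: 2312 kg/m³ × 9.81 m/s² × 771 m = 1.749×10^7 Pa = 17.49 MPa
limestone: 2520 kg/m³ × 9.81 m/s² × 4908 m = 1.213×10^8 Pa = 121.3 MPa
chalk: 2250 kg/m³ × 9.81 m/s² × 254 m = 5.606×10^6 Pa = 5.606 MPa
Total = 37.37 + 17.49 + 121.3 + 5.606 = 181.80 MPa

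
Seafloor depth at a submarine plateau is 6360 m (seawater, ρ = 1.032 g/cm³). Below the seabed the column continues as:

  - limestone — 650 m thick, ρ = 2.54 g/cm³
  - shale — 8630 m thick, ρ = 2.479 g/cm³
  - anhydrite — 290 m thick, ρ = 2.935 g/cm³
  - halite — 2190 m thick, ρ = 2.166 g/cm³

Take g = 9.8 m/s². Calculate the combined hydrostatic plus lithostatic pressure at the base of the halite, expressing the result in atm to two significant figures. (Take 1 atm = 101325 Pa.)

3400 atm

seawater: 1032 kg/m³ × 9.8 m/s² × 6360 m = 6.432×10^7 Pa = 634.8 atm
limestone: 2540 kg/m³ × 9.8 m/s² × 650 m = 1.618×10^7 Pa = 159.7 atm
shale: 2479 kg/m³ × 9.8 m/s² × 8630 m = 2.097×10^8 Pa = 2069 atm
anhydrite: 2935 kg/m³ × 9.8 m/s² × 290 m = 8.341×10^6 Pa = 82.32 atm
halite: 2166 kg/m³ × 9.8 m/s² × 2190 m = 4.649×10^7 Pa = 458.8 atm
Total = 634.8 + 159.7 + 2069 + 82.32 + 458.8 = 3404.8 atm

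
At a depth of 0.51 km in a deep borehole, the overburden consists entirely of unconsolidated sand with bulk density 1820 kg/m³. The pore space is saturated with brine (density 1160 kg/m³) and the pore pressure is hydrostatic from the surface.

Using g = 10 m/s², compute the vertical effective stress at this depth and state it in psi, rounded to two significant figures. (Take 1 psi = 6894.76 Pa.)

490 psi

Overburden (lithostatic) stress σ_v:
unconsolidated sand: 1820 kg/m³ × 10 m/s² × 510 m = 9.282×10^6 Pa = 9.282 MPa
Pore pressure P_p = 1160 kg/m³ × 10 m/s² × 510 m = 5.916×10^6 Pa = 5.916 MPa
Effective stress σ' = σ_v − P_p = 9.282 − 5.916 = 3.3660 MPa = 488.20 psi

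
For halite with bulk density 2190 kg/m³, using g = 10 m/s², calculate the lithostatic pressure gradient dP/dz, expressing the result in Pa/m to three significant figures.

21900 Pa/m

dP/dz = ρg = 2190 kg/m³ × 10 m/s² = 21900 Pa/m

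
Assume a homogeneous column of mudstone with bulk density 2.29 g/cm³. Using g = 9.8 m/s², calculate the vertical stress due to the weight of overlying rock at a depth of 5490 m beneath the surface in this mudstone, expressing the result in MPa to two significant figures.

120 MPa

mudstone: 2290 kg/m³ × 9.8 m/s² × 5490 m = 1.232×10^8 Pa = 123.2 MPa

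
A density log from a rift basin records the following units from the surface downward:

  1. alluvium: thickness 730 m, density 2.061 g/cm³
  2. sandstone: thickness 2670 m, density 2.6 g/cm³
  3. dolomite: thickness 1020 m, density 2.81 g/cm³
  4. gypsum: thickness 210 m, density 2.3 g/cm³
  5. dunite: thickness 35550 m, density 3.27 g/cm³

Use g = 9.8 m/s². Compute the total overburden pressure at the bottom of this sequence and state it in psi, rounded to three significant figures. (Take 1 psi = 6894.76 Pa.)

182000 psi

alluvium: 2061 kg/m³ × 9.8 m/s² × 730 m = 1.474×10^7 Pa = 2138 psi
sandstone: 2600 kg/m³ × 9.8 m/s² × 2670 m = 6.803×10^7 Pa = 9867 psi
dolomite: 2810 kg/m³ × 9.8 m/s² × 1020 m = 2.809×10^7 Pa = 4074 psi
gypsum: 2300 kg/m³ × 9.8 m/s² × 210 m = 4.733×10^6 Pa = 686.5 psi
dunite: 3270 kg/m³ × 9.8 m/s² × 35550 m = 1.139×10^9 Pa = 1.652×10^5 psi
Total = 2138 + 9867 + 4074 + 686.5 + 1.652×10^5 = 1.8200×10^5 psi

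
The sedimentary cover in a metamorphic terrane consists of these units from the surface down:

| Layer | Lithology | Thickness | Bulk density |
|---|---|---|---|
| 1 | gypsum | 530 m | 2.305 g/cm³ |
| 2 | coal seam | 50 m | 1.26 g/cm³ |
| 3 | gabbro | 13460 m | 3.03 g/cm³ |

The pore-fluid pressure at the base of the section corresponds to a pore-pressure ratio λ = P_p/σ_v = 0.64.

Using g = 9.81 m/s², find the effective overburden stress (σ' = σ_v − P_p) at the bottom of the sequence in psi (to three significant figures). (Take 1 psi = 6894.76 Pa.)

Overburden (lithostatic) stress σ_v:
gypsum: 2305 kg/m³ × 9.81 m/s² × 530 m = 1.198×10^7 Pa = 11.98 MPa
coal seam: 1260 kg/m³ × 9.81 m/s² × 50 m = 6.180×10^5 Pa = 0.6180 MPa
gabbro: 3030 kg/m³ × 9.81 m/s² × 13460 m = 4.001×10^8 Pa = 400.1 MPa
Total = 11.98 + 0.6180 + 400.1 = 412.69 MPa
Pore pressure P_p = λ·σ_v = 0.64 × 412.7 MPa = 264.1 MPa
Effective stress σ' = σ_v − P_p = 412.7 − 264.1 = 148.57 MPa = 21548 psi

21500 psi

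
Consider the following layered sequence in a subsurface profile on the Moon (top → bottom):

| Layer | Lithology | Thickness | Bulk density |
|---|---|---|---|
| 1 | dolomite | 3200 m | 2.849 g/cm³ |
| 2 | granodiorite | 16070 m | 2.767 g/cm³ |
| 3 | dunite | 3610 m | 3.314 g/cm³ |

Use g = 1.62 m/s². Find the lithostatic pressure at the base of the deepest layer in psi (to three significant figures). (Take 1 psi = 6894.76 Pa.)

15400 psi

dolomite: 2849 kg/m³ × 1.62 m/s² × 3200 m = 1.477×10^7 Pa = 2142 psi
granodiorite: 2767 kg/m³ × 1.62 m/s² × 16070 m = 7.203×10^7 Pa = 10448 psi
dunite: 3314 kg/m³ × 1.62 m/s² × 3610 m = 1.938×10^7 Pa = 2811 psi
Total = 2142 + 10448 + 2811 = 15401 psi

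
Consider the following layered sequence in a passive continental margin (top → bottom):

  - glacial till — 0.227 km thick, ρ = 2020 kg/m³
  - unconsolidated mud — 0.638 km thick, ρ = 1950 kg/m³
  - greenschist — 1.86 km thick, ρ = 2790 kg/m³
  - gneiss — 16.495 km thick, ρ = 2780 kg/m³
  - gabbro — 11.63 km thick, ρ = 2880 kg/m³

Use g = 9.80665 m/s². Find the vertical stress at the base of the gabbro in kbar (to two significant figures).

8.5 kbar

glacial till: 2020 kg/m³ × 9.80665 m/s² × 227 m = 4.497×10^6 Pa = 0.04497 kbar
unconsolidated mud: 1950 kg/m³ × 9.80665 m/s² × 638 m = 1.220×10^7 Pa = 0.1220 kbar
greenschist: 2790 kg/m³ × 9.80665 m/s² × 1860 m = 5.089×10^7 Pa = 0.5089 kbar
gneiss: 2780 kg/m³ × 9.80665 m/s² × 16495 m = 4.497×10^8 Pa = 4.497 kbar
gabbro: 2880 kg/m³ × 9.80665 m/s² × 11630 m = 3.285×10^8 Pa = 3.285 kbar
Total = 0.04497 + 0.1220 + 0.5089 + 4.497 + 3.285 = 8.4575 kbar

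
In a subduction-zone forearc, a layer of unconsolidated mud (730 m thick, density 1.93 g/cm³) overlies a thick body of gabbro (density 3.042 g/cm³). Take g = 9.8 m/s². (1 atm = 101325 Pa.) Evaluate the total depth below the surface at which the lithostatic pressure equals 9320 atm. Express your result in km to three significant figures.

31.9 km

Pressure at base of upper layers: 1930×9.8×730 = 1.381×10^7 Pa = 136.3 atm
Remaining pressure to be supplied by gabbro: 9.443×10^8 − 1.381×10^7 = 9.305×10^8 Pa
Additional depth in gabbro = 9.305×10^8 Pa / (3042 kg/m³ × 9.8 m/s²) = 31214 m
Total depth = 730 m + 31214 m = 31944 m
= 31.944 km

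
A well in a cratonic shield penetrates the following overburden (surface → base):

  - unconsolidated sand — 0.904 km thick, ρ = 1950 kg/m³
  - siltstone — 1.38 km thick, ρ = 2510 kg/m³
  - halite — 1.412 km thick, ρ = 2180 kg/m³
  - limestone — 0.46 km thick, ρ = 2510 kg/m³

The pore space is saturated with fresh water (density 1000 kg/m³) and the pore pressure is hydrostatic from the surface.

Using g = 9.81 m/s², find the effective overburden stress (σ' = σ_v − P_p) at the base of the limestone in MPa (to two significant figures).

Overburden (lithostatic) stress σ_v:
unconsolidated sand: 1950 kg/m³ × 9.81 m/s² × 904 m = 1.729×10^7 Pa = 17.29 MPa
siltstone: 2510 kg/m³ × 9.81 m/s² × 1380 m = 3.398×10^7 Pa = 33.98 MPa
halite: 2180 kg/m³ × 9.81 m/s² × 1412 m = 3.020×10^7 Pa = 30.20 MPa
limestone: 2510 kg/m³ × 9.81 m/s² × 460 m = 1.133×10^7 Pa = 11.33 MPa
Total = 17.29 + 33.98 + 30.20 + 11.33 = 92.796 MPa
Pore pressure P_p = 1000 kg/m³ × 9.81 m/s² × 4156 m = 4.077×10^7 Pa = 40.77 MPa
Effective stress σ' = σ_v − P_p = 92.80 − 40.77 = 52.026 MPa

52 MPa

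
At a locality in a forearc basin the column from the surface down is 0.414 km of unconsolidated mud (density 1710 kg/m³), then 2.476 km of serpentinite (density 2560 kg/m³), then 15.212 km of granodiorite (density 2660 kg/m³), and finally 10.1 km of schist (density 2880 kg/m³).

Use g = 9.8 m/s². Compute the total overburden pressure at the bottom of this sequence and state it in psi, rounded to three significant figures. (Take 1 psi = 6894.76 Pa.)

109000 psi

unconsolidated mud: 1710 kg/m³ × 9.8 m/s² × 414 m = 6.938×10^6 Pa = 1006 psi
serpentinite: 2560 kg/m³ × 9.8 m/s² × 2476 m = 6.212×10^7 Pa = 9009 psi
granodiorite: 2660 kg/m³ × 9.8 m/s² × 15212 m = 3.965×10^8 Pa = 57514 psi
schist: 2880 kg/m³ × 9.8 m/s² × 10100 m = 2.851×10^8 Pa = 41345 psi
Total = 1006 + 9009 + 57514 + 41345 = 1.0887×10^5 psi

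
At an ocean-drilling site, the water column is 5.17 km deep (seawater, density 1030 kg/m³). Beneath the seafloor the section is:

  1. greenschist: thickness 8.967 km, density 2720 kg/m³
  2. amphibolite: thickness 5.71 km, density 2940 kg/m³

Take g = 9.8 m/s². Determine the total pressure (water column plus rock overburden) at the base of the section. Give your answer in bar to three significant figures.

4560 bar

seawater: 1030 kg/m³ × 9.8 m/s² × 5170 m = 5.219×10^7 Pa = 521.9 bar
greenschist: 2720 kg/m³ × 9.8 m/s² × 8967 m = 2.390×10^8 Pa = 2390 bar
amphibolite: 2940 kg/m³ × 9.8 m/s² × 5710 m = 1.645×10^8 Pa = 1645 bar
Total = 521.9 + 2390 + 1645 = 4557.3 bar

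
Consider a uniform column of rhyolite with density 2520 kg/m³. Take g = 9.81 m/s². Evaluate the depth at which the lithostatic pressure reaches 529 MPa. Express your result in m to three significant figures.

h = P/(ρg) = 529 MPa / (2520 kg/m³ × 9.81 m/s²) = 5.290×10^8 Pa / 24721 Pa/m = 21399 m

21400 m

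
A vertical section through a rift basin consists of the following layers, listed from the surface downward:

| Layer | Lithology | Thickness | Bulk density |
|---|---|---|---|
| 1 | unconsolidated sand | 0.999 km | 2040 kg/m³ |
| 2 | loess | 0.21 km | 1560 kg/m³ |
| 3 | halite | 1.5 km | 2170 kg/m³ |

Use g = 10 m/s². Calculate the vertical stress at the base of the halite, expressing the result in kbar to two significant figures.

unconsolidated sand: 2040 kg/m³ × 10 m/s² × 999 m = 2.038×10^7 Pa = 0.2038 kbar
loess: 1560 kg/m³ × 10 m/s² × 210 m = 3.276×10^6 Pa = 0.03276 kbar
halite: 2170 kg/m³ × 10 m/s² × 1500 m = 3.255×10^7 Pa = 0.3255 kbar
Total = 0.2038 + 0.03276 + 0.3255 = 0.56206 kbar

0.56 kbar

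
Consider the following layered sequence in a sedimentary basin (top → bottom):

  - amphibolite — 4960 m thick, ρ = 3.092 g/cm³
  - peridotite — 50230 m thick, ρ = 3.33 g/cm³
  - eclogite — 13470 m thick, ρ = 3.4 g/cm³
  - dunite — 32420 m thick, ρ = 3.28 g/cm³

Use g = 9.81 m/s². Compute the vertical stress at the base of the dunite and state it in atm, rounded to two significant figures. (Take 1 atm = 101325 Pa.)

32000 atm

amphibolite: 3092 kg/m³ × 9.81 m/s² × 4960 m = 1.504×10^8 Pa = 1485 atm
peridotite: 3330 kg/m³ × 9.81 m/s² × 50230 m = 1.641×10^9 Pa = 16194 atm
eclogite: 3400 kg/m³ × 9.81 m/s² × 13470 m = 4.493×10^8 Pa = 4434 atm
dunite: 3280 kg/m³ × 9.81 m/s² × 32420 m = 1.043×10^9 Pa = 10295 atm
Total = 1485 + 16194 + 4434 + 10295 = 32408 atm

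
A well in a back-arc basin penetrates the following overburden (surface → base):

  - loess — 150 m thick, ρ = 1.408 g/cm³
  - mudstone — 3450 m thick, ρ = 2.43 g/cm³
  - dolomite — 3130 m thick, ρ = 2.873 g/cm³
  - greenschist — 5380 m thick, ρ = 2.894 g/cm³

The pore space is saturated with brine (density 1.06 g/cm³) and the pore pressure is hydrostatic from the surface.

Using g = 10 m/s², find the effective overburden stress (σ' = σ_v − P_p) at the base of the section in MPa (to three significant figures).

Overburden (lithostatic) stress σ_v:
loess: 1408 kg/m³ × 10 m/s² × 150 m = 2.112×10^6 Pa = 2.112 MPa
mudstone: 2430 kg/m³ × 10 m/s² × 3450 m = 8.383×10^7 Pa = 83.83 MPa
dolomite: 2873 kg/m³ × 10 m/s² × 3130 m = 8.992×10^7 Pa = 89.92 MPa
greenschist: 2894 kg/m³ × 10 m/s² × 5380 m = 1.557×10^8 Pa = 155.7 MPa
Total = 2.112 + 83.83 + 89.92 + 155.7 = 331.57 MPa
Pore pressure P_p = 1060 kg/m³ × 10 m/s² × 12110 m = 1.284×10^8 Pa = 128.4 MPa
Effective stress σ' = σ_v − P_p = 331.6 − 128.4 = 203.20 MPa

203 MPa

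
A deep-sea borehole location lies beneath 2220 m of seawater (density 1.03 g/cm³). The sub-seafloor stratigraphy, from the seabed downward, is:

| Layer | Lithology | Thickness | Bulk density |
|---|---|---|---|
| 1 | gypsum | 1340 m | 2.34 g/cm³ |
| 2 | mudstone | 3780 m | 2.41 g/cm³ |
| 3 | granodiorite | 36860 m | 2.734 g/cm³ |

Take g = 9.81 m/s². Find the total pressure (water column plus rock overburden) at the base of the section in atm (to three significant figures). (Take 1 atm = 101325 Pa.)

seawater: 1030 kg/m³ × 9.81 m/s² × 2220 m = 2.243×10^7 Pa = 221.4 atm
gypsum: 2340 kg/m³ × 9.81 m/s² × 1340 m = 3.076×10^7 Pa = 303.6 atm
mudstone: 2410 kg/m³ × 9.81 m/s² × 3780 m = 8.937×10^7 Pa = 882.0 atm
granodiorite: 2734 kg/m³ × 9.81 m/s² × 36860 m = 9.886×10^8 Pa = 9757 atm
Total = 221.4 + 303.6 + 882.0 + 9757 = 11164 atm

11200 atm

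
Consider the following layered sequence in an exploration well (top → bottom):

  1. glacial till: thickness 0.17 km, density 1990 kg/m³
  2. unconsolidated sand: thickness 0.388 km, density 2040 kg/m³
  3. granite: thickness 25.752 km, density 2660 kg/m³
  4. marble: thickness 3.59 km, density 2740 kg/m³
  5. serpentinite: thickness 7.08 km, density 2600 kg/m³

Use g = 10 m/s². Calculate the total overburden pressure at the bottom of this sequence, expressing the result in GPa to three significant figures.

glacial till: 1990 kg/m³ × 10 m/s² × 170 m = 3.383×10^6 Pa = 3.383×10^-3 GPa
unconsolidated sand: 2040 kg/m³ × 10 m/s² × 388 m = 7.915×10^6 Pa = 7.915×10^-3 GPa
granite: 2660 kg/m³ × 10 m/s² × 25752 m = 6.850×10^8 Pa = 0.6850 GPa
marble: 2740 kg/m³ × 10 m/s² × 3590 m = 9.837×10^7 Pa = 0.09837 GPa
serpentinite: 2600 kg/m³ × 10 m/s² × 7080 m = 1.841×10^8 Pa = 0.1841 GPa
Total = 3.383×10^-3 + 7.915×10^-3 + 0.6850 + 0.09837 + 0.1841 = 0.97875 GPa

0.979 GPa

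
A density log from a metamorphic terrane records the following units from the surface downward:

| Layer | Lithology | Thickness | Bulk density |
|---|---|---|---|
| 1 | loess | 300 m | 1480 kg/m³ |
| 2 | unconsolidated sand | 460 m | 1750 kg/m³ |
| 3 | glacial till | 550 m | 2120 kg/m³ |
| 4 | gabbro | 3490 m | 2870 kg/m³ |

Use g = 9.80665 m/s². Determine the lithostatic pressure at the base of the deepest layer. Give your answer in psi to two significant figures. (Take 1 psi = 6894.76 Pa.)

18000 psi

loess: 1480 kg/m³ × 9.80665 m/s² × 300 m = 4.354×10^6 Pa = 631.5 psi
unconsolidated sand: 1750 kg/m³ × 9.80665 m/s² × 460 m = 7.894×10^6 Pa = 1145 psi
glacial till: 2120 kg/m³ × 9.80665 m/s² × 550 m = 1.143×10^7 Pa = 1658 psi
gabbro: 2870 kg/m³ × 9.80665 m/s² × 3490 m = 9.823×10^7 Pa = 14247 psi
Total = 631.5 + 1145 + 1658 + 14247 = 17681 psi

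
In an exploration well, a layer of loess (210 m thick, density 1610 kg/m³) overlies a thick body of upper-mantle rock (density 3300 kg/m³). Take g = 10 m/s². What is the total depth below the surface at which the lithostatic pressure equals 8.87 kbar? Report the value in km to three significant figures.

27.0 km

Pressure at base of upper layers: 1610×10×210 = 3.381×10^6 Pa = 0.03381 kbar
Remaining pressure to be supplied by upper-mantle rock: 8.870×10^8 − 3.381×10^6 = 8.836×10^8 Pa
Additional depth in upper-mantle rock = 8.836×10^8 Pa / (3300 kg/m³ × 10 m/s²) = 26776 m
Total depth = 210 m + 26776 m = 26986 m
= 26.986 km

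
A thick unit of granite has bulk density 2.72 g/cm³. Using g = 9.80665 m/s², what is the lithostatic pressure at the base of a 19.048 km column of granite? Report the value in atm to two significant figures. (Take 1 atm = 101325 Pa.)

granite: 2720 kg/m³ × 9.80665 m/s² × 19048 m = 5.081×10^8 Pa = 5014 atm

5000 atm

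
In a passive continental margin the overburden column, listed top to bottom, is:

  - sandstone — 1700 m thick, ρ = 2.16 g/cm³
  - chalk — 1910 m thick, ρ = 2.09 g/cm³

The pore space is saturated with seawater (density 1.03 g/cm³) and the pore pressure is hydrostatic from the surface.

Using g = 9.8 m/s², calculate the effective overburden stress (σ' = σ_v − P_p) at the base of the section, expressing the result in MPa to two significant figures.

39 MPa

Overburden (lithostatic) stress σ_v:
sandstone: 2160 kg/m³ × 9.8 m/s² × 1700 m = 3.599×10^7 Pa = 35.99 MPa
chalk: 2090 kg/m³ × 9.8 m/s² × 1910 m = 3.912×10^7 Pa = 39.12 MPa
Total = 35.99 + 39.12 = 75.106 MPa
Pore pressure P_p = 1030 kg/m³ × 9.8 m/s² × 3610 m = 3.644×10^7 Pa = 36.44 MPa
Effective stress σ' = σ_v − P_p = 75.11 − 36.44 = 38.667 MPa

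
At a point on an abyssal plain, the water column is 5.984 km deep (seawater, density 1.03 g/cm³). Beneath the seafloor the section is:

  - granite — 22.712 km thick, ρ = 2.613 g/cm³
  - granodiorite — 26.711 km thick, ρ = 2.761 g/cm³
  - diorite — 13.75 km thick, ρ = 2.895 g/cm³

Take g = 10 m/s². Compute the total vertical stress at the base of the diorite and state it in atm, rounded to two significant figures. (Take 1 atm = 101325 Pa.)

seawater: 1030 kg/m³ × 10 m/s² × 5984 m = 6.164×10^7 Pa = 608.3 atm
granite: 2613 kg/m³ × 10 m/s² × 22712 m = 5.935×10^8 Pa = 5857 atm
granodiorite: 2761 kg/m³ × 10 m/s² × 26711 m = 7.375×10^8 Pa = 7278 atm
diorite: 2895 kg/m³ × 10 m/s² × 13750 m = 3.981×10^8 Pa = 3929 atm
Total = 608.3 + 5857 + 7278 + 3929 = 17672 atm

18000 atm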